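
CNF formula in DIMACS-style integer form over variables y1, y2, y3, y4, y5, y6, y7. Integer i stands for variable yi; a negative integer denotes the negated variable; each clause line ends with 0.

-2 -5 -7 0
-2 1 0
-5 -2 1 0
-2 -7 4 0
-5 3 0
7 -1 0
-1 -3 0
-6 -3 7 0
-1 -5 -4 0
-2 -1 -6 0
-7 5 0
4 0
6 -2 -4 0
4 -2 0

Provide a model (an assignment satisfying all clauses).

(y4) is a unit clause, so y4 = True.
y2 occurs only negated in the remaining clauses — set y2 = False.
Try y1 = False.
Try y3 = True.
Try y5 = True.
For the remaining variables, y6 = False, y7 = False works.
Every clause has at least one true literal under this assignment.

y1=False, y2=False, y3=True, y4=True, y5=True, y6=False, y7=False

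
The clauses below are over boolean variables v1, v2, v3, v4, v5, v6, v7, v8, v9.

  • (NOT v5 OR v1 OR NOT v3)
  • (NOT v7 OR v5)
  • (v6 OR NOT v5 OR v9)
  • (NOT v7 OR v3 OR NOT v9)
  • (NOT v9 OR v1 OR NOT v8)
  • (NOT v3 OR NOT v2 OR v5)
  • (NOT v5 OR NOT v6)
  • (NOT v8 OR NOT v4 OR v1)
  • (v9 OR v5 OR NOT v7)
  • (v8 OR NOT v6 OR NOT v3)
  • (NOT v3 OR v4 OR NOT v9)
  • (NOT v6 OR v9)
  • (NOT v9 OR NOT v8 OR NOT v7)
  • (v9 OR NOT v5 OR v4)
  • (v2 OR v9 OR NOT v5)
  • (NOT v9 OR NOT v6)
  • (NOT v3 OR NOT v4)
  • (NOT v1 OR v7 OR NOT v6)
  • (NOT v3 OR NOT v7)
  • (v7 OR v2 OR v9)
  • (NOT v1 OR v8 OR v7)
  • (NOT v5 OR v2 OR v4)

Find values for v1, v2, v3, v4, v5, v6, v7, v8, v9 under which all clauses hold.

Try v1 = False.
Try v2 = True.
The remaining clauses are satisfied by v3 = False, v4 = True, v5 = False, v6 = False, v7 = False, v8 = False, v9 = True.
Check each clause:
  1. (NOT v5 OR v1 OR NOT v3) — NOT v5 is true.
  2. (NOT v7 OR v5) — NOT v7 is true.
  3. (v6 OR NOT v5 OR v9) — v9 is true.
  4. (NOT v9 OR NOT v7 OR v3) — NOT v7 is true.
  5. (NOT v8 OR v1 OR NOT v9) — NOT v8 is true.
  6. (NOT v3 OR NOT v2 OR v5) — NOT v3 is true.
  7. (NOT v5 OR NOT v6) — NOT v6 is true.
  8. (NOT v8 OR v1 OR NOT v4) — NOT v8 is true.
  9. (v9 OR NOT v7 OR v5) — v9 is true.
  10. (v8 OR NOT v6 OR NOT v3) — NOT v6 is true.
  11. (NOT v9 OR NOT v3 OR v4) — v4 is true.
  12. (NOT v6 OR v9) — v9 is true.
  13. (NOT v7 OR NOT v8 OR NOT v9) — NOT v8 is true.
  14. (v9 OR NOT v5 OR v4) — v9 is true.
  15. (v2 OR NOT v5 OR v9) — v9 is true.
  16. (NOT v6 OR NOT v9) — NOT v6 is true.
  17. (NOT v3 OR NOT v4) — NOT v3 is true.
  18. (NOT v1 OR NOT v6 OR v7) — NOT v6 is true.
  19. (NOT v7 OR NOT v3) — NOT v7 is true.
  20. (v7 OR v9 OR v2) — v9 is true.
  21. (NOT v1 OR v7 OR v8) — NOT v1 is true.
  22. (NOT v5 OR v2 OR v4) — v2 is true.

v1=0, v2=1, v3=0, v4=1, v5=0, v6=0, v7=0, v8=0, v9=1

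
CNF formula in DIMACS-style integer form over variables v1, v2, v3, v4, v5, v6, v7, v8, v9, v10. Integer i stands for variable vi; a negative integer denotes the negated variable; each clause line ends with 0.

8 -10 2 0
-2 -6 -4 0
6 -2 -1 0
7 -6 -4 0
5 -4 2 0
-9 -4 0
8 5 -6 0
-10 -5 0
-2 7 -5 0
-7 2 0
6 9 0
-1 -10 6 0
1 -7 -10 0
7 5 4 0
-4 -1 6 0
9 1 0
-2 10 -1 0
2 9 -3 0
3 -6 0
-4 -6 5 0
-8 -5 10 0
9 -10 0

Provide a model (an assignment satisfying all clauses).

v1=False, v2=False, v3=False, v4=False, v5=True, v6=False, v7=False, v8=False, v9=True, v10=False

Try v1 = False.
  then v9 is forced to True.
  then v4 is forced to False.
Set v2 = False and propagate.
  then v7 is forced to False.
  then v5 is forced to True.
  then v10 is forced to False.
  then v8 is forced to False.
For the remaining variables, v3 = False, v6 = False works.
Check each clause:
  1. (v8 ∨ ¬v10 ∨ v2) — ¬v10 is true.
  2. (¬v6 ∨ ¬v2 ∨ ¬v4) — ¬v6 is true.
  3. (¬v1 ∨ v6 ∨ ¬v2) — ¬v1 is true.
  4. (v7 ∨ ¬v4 ∨ ¬v6) — ¬v6 is true.
  5. (v2 ∨ ¬v4 ∨ v5) — ¬v4 is true.
  6. (¬v9 ∨ ¬v4) — ¬v4 is true.
  7. (¬v6 ∨ v5 ∨ v8) — ¬v6 is true.
  8. (¬v10 ∨ ¬v5) — ¬v10 is true.
  9. (v7 ∨ ¬v5 ∨ ¬v2) — ¬v2 is true.
  10. (v2 ∨ ¬v7) — ¬v7 is true.
  11. (v6 ∨ v9) — v9 is true.
  12. (¬v1 ∨ ¬v10 ∨ v6) — ¬v10 is true.
  13. (¬v10 ∨ v1 ∨ ¬v7) — ¬v7 is true.
  14. (v4 ∨ v5 ∨ v7) — v5 is true.
  15. (v6 ∨ ¬v4 ∨ ¬v1) — ¬v4 is true.
  16. (v9 ∨ v1) — v9 is true.
  17. (v10 ∨ ¬v2 ∨ ¬v1) — ¬v2 is true.
  18. (¬v3 ∨ v9 ∨ v2) — v9 is true.
  19. (v3 ∨ ¬v6) — ¬v6 is true.
  20. (¬v6 ∨ v5 ∨ ¬v4) — ¬v6 is true.
  21. (¬v5 ∨ v10 ∨ ¬v8) — ¬v8 is true.
  22. (v9 ∨ ¬v10) — v9 is true.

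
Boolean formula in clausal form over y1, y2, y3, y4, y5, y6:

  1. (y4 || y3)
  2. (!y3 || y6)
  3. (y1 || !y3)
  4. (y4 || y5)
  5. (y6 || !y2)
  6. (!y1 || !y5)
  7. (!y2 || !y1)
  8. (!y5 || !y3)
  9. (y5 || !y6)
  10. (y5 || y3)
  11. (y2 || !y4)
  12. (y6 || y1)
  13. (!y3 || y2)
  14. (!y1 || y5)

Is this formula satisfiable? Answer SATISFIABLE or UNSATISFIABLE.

SATISFIABLE

Branch on y1: take y1 = False.
  then y3 is forced to False.
  then y4 is forced to True.
  then y5 is forced to True.
  then y2 is forced to True.
  then y6 is forced to True.
Every clause has at least one true literal under this assignment.
So y1=F  y2=T  y3=F  y4=T  y5=T  y6=T is a satisfying assignment.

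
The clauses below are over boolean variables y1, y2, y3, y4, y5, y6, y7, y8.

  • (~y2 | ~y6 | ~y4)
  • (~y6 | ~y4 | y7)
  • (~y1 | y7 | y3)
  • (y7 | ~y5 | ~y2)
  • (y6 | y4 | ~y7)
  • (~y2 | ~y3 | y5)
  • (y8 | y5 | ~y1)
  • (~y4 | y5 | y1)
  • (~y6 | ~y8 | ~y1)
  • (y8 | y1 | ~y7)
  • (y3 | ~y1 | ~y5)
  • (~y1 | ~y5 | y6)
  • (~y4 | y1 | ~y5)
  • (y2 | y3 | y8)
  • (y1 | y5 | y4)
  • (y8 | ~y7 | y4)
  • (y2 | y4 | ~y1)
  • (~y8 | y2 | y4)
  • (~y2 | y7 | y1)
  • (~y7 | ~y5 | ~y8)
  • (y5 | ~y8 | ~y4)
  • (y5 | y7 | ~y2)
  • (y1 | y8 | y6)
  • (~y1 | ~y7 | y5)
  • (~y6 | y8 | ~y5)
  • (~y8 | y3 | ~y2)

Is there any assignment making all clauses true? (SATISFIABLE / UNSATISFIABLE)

y1 = True:
  y5 = True:
    propagation gives y3=True, y6=True, y8=False; an empty clause results — contradiction.
  y5 = False:
    propagation gives y8=True, y6=False, y4=False, y7=False; an empty clause results — contradiction.
y1 = False:
  y4 = True:
    propagation gives y5=True; an empty clause results — contradiction.
  y4 = False:
    y8 = True:
      propagation gives y2=True, y7=True; contradiction.
    y8 = False:
      propagation gives y7=False, y2=False, y3=True; contradiction.
Every branch closes, so no satisfying assignment exists.

UNSATISFIABLE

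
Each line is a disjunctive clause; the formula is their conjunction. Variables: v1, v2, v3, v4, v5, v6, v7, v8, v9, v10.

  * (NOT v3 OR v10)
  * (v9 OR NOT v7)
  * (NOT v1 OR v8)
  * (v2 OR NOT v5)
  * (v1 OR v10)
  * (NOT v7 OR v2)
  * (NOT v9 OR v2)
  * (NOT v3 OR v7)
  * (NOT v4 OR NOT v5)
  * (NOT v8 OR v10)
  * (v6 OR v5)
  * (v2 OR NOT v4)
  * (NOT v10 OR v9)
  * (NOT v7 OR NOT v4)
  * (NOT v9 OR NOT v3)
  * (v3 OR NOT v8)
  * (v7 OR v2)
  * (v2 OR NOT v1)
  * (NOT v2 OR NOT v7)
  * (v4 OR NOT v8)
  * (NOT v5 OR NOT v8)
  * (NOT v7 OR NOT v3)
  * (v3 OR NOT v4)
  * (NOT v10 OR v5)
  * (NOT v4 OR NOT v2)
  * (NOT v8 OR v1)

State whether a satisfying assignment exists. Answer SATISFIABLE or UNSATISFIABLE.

SATISFIABLE

Try v1 = False.
  then v10 is forced to True.
  then v9 is forced to True.
  then v2 is forced to True.
  then v3 is forced to False.
  then v8 is forced to False.
  then v7 is forced to False.
  then v4 is forced to False.
  then v5 is forced to True.
v6 is now unconstrained; take v6 = False.
So v1=0, v2=1, v3=0, v4=0, v5=1, v6=0, v7=0, v8=0, v9=1, v10=1 is a satisfying assignment.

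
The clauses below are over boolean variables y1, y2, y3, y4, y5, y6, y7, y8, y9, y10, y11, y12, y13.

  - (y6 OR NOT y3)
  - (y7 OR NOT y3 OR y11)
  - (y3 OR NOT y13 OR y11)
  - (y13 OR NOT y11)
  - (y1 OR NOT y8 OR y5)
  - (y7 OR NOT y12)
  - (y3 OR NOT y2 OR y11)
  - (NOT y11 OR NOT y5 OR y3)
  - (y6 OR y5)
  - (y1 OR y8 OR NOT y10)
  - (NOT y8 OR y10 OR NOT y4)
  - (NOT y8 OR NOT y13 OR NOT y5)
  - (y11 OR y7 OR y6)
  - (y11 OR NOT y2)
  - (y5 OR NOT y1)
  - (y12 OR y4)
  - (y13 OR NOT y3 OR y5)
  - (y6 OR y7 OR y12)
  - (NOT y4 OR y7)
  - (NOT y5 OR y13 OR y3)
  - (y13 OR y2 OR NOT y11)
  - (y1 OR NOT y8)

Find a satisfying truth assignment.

y1=0, y2=1, y3=0, y4=1, y5=0, y6=1, y7=1, y8=0, y9=0, y10=0, y11=1, y12=1, y13=1

y6 occurs only positively in the remaining clauses — set y6 = True.
Pure literal: y7 appears only positively; assign y7 = True.
Set y1 = False and propagate.
  then y8 is forced to False.
  then y10 is forced to False.
Try y2 = True.
  then y11 is forced to True.
  then y13 is forced to True.
Set y3 = False and propagate.
  then y5 is forced to False.
For the remaining variables, y4 = True, y9 = False, y12 = True works.
Every clause has at least one true literal under this assignment.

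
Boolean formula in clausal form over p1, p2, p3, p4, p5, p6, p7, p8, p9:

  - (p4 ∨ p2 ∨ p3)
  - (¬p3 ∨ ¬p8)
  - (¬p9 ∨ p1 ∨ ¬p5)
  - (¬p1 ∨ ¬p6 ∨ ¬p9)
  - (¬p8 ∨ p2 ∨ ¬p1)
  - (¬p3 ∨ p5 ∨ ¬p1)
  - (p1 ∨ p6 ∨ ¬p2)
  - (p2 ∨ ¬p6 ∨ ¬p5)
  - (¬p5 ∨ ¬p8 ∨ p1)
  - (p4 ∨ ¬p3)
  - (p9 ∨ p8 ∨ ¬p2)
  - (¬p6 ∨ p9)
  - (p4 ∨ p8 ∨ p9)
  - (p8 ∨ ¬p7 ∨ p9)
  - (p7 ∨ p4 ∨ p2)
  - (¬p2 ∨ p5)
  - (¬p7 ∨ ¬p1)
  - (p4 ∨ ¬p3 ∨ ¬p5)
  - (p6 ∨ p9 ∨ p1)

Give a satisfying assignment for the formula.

p1 = T, p2 = T, p3 = F, p4 = T, p5 = T, p6 = F, p7 = F, p8 = F, p9 = T

Pure literal: p4 appears only positively; assign p4 = True.
Branch on p1: take p1 = True.
  then p7 is forced to False.
Set p2 = True and propagate.
  then p5 is forced to True.
Branch on p3: take p3 = False.
The remaining clauses are satisfied by p6 = False, p8 = False, p9 = True.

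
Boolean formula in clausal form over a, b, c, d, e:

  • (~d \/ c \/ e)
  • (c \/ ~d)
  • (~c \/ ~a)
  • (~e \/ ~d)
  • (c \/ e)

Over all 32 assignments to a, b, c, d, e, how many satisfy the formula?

10

Split on c, then d.
  c=T, d=T: remaining (a,b,e) ∈ {(F,F,F); (F,T,F)} — 2.
  c=T, d=F: remaining (a,b,e) ∈ {(F,F,F); (F,F,T); (F,T,F); (F,T,T)} — 4.
  c=F, d=T: a clause becomes empty — 0.
  c=F, d=F: remaining (a,b,e) ∈ {(F,F,T); (F,T,T); (T,F,T); (T,T,T)} — 4.
Total: 2 + 4 + 0 + 4 = 10.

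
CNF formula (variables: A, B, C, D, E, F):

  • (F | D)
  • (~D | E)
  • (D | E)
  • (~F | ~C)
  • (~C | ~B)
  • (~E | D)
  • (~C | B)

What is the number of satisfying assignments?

Split on D, then C.
  D=T, C=T: a clause becomes empty — 0.
  D=T, C=F: forces E=T; A, B, F free → 2^3 = 8.
  D=F, C=T: a clause becomes empty — 0.
  D=F, C=F: a clause becomes empty — 0.
Total: 0 + 8 + 0 + 0 = 8.

8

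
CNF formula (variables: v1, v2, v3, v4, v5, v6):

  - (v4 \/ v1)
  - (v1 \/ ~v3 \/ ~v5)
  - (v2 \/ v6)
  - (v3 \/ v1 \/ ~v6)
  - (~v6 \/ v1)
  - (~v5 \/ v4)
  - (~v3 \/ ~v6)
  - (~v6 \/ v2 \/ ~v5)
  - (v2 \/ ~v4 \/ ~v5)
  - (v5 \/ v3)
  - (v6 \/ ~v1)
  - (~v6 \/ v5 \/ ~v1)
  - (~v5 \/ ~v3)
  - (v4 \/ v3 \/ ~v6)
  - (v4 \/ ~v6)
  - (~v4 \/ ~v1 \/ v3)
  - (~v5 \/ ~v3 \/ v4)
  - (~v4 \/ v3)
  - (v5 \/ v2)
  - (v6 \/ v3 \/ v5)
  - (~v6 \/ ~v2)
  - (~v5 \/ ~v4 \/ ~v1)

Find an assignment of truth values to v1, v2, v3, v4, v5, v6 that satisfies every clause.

v1=False, v2=True, v3=True, v4=True, v5=False, v6=False

Set v1 = False and propagate.
  then v4 is forced to True.
  then v6 is forced to False.
  then v2 is forced to True.
  then v3 is forced to True.
  then v5 is forced to False.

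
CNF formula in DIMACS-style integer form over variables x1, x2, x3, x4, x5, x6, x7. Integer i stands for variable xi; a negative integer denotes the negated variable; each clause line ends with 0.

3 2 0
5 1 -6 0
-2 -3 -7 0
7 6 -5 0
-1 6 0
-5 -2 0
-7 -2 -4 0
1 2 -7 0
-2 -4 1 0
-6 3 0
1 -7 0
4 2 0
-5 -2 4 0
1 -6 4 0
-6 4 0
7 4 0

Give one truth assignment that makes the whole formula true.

x1 = 1, x2 = 0, x3 = 1, x4 = 1, x5 = 1, x6 = 1, x7 = 0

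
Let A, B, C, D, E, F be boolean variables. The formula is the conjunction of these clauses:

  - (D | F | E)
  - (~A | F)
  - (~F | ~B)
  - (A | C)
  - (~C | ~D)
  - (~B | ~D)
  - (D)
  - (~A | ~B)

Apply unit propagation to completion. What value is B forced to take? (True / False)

(D) is a unit clause: D = True.
From (~C | ~D) and D = True: C = False.
From (A | C) and C = False: A = True.
In (~A | F), ~A is now false; F must hold, so F = True.
(~F | ~B) with F = True leaves only ~B, so B = False.

False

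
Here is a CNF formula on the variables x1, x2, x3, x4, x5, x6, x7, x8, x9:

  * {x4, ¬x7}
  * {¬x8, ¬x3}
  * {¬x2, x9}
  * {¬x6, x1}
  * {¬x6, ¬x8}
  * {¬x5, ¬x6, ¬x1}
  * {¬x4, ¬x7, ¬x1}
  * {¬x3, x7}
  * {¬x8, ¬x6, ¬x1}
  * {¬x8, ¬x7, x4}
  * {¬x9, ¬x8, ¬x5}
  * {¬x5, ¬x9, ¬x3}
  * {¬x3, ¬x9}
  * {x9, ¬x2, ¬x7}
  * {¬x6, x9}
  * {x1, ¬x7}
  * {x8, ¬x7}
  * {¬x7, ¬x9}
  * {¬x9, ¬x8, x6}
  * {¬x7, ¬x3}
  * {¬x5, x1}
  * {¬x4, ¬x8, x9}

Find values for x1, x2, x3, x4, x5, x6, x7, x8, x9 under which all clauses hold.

x1=T, x2=F, x3=F, x4=F, x5=F, x6=F, x7=F, x8=T, x9=F

x2 occurs only negated in the remaining clauses — set x2 = False.
Pure literal: x3 appears only negated; assign x3 = False.
Branch on x1: take x1 = True.
The remaining clauses are satisfied by x4 = False, x5 = False, x6 = False, x7 = False, x8 = True, x9 = False.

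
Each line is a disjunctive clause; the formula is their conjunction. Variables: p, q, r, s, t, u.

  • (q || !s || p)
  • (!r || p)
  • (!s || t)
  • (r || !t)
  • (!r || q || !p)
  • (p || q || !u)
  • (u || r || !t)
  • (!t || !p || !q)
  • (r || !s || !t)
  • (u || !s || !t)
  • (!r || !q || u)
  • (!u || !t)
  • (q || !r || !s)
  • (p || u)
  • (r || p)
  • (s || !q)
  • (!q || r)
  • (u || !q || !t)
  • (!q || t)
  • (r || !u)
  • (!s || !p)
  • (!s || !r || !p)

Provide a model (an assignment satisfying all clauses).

p = T  q = F  r = F  s = F  t = F  u = F

Check each clause:
  1. (p || !s || q) — p is true.
  2. (!r || p) — p is true.
  3. (t || !s) — !s is true.
  4. (r || !t) — !t is true.
  5. (q || !p || !r) — !r is true.
  6. (p || q || !u) — p is true.
  7. (r || u || !t) — !t is true.
  8. (!p || !t || !q) — !t is true.
  9. (r || !t || !s) — !t is true.
  10. (!s || u || !t) — !t is true.
  11. (!q || !r || u) — !r is true.
  12. (!u || !t) — !u is true.
  13. (!r || q || !s) — !s is true.
  14. (u || p) — p is true.
  15. (p || r) — p is true.
  16. (s || !q) — !q is true.
  17. (!q || r) — !q is true.
  18. (!q || !t || u) — !t is true.
  19. (t || !q) — !q is true.
  20. (r || !u) — !u is true.
  21. (!s || !p) — !s is true.
  22. (!s || !r || !p) — !s is true.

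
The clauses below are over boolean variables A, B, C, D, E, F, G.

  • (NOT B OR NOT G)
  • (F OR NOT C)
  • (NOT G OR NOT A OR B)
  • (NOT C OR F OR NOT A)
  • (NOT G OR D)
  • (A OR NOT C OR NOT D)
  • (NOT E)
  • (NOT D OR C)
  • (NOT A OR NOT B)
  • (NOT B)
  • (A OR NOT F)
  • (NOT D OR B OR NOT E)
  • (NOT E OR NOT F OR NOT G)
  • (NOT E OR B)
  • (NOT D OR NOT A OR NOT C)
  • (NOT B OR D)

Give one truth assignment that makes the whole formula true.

A=T, B=F, C=F, D=F, E=F, F=F, G=F

Check each clause:
  1. (NOT B OR NOT G) — NOT G is true.
  2. (NOT C OR F) — NOT C is true.
  3. (B OR NOT A OR NOT G) — NOT G is true.
  4. (NOT A OR F OR NOT C) — NOT C is true.
  5. (NOT G OR D) — NOT G is true.
  6. (NOT C OR A OR NOT D) — A is true.
  7. (NOT E) — NOT E is true.
  8. (NOT D OR C) — NOT D is true.
  9. (NOT B OR NOT A) — NOT B is true.
  10. (NOT B) — NOT B is true.
  11. (A OR NOT F) — A is true.
  12. (B OR NOT D OR NOT E) — NOT E is true.
  13. (NOT F OR NOT G OR NOT E) — NOT G is true.
  14. (NOT E OR B) — NOT E is true.
  15. (NOT C OR NOT A OR NOT D) — NOT D is true.
  16. (NOT B OR D) — NOT B is true.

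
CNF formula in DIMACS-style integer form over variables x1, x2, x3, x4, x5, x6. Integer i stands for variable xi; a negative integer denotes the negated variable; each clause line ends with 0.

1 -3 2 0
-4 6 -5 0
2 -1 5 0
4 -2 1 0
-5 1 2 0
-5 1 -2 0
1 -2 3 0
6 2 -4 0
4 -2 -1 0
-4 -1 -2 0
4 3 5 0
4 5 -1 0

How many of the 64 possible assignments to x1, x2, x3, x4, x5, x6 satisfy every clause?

9

Case analysis on x1 and x2:
  x1=T, x2=T: a clause becomes empty — 0.
  x1=T, x2=F: x3 free; 3 ways for (x4,x5,x6) × 2^1 = 6.
  x1=F, x2=T: remaining (x3,x4,x5,x6) ∈ {(T,T,F,F); (T,T,F,T)} — 2.
  x1=F, x2=F: remaining (x3,x4,x5,x6) ∈ {(F,T,F,T)} — 1.
Total: 0 + 6 + 2 + 1 = 9.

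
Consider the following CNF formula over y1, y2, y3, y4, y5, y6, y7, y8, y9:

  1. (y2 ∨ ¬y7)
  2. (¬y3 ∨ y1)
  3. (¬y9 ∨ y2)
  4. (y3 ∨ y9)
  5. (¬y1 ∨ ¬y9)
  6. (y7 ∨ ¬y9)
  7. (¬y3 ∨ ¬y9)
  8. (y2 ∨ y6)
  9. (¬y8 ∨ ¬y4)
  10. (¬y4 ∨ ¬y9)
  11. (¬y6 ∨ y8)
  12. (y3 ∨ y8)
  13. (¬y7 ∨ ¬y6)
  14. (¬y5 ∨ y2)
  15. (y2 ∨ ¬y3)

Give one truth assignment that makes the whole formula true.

y2 occurs only positively in the remaining clauses — set y2 = True.
Pure literal: y4 appears only negated; assign y4 = False.
Set y1 = False and propagate.
  then y3 is forced to False.
  then y9 is forced to True.
  then y7 is forced to True.
  then y8 is forced to True.
  then y6 is forced to False.
y5 is now unconstrained; take y5 = False.

y1=False, y2=True, y3=False, y4=False, y5=False, y6=False, y7=True, y8=True, y9=True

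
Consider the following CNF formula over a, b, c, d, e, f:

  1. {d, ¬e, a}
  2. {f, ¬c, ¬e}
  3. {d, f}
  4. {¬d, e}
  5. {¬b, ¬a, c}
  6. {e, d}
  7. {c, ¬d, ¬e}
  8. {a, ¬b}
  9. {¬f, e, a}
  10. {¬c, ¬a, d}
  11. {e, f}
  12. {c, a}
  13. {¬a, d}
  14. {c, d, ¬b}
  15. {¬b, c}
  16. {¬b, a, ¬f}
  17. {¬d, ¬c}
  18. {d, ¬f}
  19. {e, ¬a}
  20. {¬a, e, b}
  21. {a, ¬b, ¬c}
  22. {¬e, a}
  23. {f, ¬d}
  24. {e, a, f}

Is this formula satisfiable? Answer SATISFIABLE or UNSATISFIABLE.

UNSATISFIABLE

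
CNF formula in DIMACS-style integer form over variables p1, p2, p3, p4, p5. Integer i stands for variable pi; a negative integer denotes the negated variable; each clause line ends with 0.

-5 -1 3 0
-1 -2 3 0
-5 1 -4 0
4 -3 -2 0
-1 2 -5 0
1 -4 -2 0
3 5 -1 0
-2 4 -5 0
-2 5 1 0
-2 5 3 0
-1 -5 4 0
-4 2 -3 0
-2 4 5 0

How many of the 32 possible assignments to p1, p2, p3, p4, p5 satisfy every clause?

Satisfying assignments:
  p1=0 p2=0 p3=0 p4=0 p5=0
  p1=0 p2=0 p3=0 p4=0 p5=1
  p1=0 p2=0 p3=0 p4=1 p5=0
  p1=0 p2=0 p3=1 p4=0 p5=0
  p1=0 p2=0 p3=1 p4=0 p5=1
  p1=1 p2=0 p3=1 p4=0 p5=0
  p1=1 p2=1 p3=1 p4=1 p5=0
  p1=1 p2=1 p3=1 p4=1 p5=1
That's 8 in total.

8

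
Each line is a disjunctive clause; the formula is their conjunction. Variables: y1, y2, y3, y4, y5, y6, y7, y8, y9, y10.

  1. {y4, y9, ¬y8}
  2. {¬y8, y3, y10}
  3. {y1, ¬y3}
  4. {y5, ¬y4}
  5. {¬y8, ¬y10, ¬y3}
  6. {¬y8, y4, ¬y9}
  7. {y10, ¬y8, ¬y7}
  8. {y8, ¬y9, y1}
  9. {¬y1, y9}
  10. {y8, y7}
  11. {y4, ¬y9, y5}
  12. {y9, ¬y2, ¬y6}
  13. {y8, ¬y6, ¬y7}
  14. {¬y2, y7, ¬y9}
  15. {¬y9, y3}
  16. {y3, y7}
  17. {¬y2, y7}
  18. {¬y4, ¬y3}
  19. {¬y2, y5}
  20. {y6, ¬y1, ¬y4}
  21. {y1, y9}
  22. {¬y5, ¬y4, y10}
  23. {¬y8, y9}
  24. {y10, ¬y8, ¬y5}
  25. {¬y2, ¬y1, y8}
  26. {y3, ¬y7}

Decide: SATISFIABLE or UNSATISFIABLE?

SATISFIABLE

y2 occurs only negated in the remaining clauses — set y2 = False.
Set y1 = True and propagate.
  then y9 is forced to True.
  then y3 is forced to True.
  then y4 is forced to False.
  then y8 is forced to False.
  then y7 is forced to True.
  then y5 is forced to True.
  then y6 is forced to False.
y10 is now unconstrained; take y10 = False.
So y1=True, y2=False, y3=True, y4=False, y5=True, y6=False, y7=True, y8=False, y9=True, y10=False is a satisfying assignment.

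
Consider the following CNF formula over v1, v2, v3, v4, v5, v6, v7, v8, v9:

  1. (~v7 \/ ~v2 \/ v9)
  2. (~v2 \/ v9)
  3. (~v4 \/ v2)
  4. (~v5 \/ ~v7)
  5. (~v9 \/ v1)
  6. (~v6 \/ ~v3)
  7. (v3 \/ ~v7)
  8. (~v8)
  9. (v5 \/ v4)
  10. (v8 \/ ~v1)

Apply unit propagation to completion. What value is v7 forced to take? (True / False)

(~v8) stands alone — v8 = False.
In (~v1 \/ v8), v8 is now false; ~v1 must hold, so v1 = False.
From (v1 \/ ~v9) and v1 = False: v9 = False.
From (v9 \/ ~v2) and v9 = False: v2 = False.
(~v4 \/ v2) with v2 = False leaves only ~v4, so v4 = False.
In (v4 \/ v5), v4 is now false; v5 must hold, so v5 = True.
(~v5 \/ ~v7) with v5 = True leaves only ~v7, so v7 = False.

False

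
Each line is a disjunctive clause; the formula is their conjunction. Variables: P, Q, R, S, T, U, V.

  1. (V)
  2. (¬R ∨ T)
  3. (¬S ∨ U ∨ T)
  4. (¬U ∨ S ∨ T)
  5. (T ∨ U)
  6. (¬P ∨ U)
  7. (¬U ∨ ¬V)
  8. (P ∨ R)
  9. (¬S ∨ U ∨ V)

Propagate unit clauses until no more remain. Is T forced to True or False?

(V) stands alone — V = True.
In (¬V ∨ ¬U), ¬V is now false; ¬U must hold, so U = False.
In (U ∨ T), U is now false; T must hold, so T = True.

True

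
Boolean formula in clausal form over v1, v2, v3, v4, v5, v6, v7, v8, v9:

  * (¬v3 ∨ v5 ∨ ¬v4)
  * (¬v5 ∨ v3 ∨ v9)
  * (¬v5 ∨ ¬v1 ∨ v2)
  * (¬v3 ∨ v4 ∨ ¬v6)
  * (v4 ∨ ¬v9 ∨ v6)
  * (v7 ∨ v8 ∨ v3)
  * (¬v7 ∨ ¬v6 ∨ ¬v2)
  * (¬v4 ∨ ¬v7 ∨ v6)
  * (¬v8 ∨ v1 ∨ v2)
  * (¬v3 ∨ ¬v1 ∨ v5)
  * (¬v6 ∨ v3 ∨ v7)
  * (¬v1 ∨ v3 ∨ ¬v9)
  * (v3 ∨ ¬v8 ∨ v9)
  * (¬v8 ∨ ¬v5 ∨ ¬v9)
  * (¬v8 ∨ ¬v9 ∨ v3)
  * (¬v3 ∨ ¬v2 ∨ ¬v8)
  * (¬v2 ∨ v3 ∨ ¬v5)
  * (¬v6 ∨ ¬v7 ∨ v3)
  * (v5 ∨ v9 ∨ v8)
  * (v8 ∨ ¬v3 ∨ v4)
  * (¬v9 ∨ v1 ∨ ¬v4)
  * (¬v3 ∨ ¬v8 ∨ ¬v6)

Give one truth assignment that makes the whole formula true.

v1=False, v2=False, v3=True, v4=True, v5=True, v6=True, v7=True, v8=False, v9=False

Check each clause:
  1. (v5 ∨ ¬v4 ∨ ¬v3) — v5 is true.
  2. (v3 ∨ ¬v5 ∨ v9) — v3 is true.
  3. (¬v5 ∨ v2 ∨ ¬v1) — ¬v1 is true.
  4. (¬v3 ∨ v4 ∨ ¬v6) — v4 is true.
  5. (v4 ∨ ¬v9 ∨ v6) — v4 is true.
  6. (v7 ∨ v3 ∨ v8) — v3 is true.
  7. (¬v2 ∨ ¬v6 ∨ ¬v7) — ¬v2 is true.
  8. (¬v7 ∨ v6 ∨ ¬v4) — v6 is true.
  9. (v1 ∨ v2 ∨ ¬v8) — ¬v8 is true.
  10. (v5 ∨ ¬v3 ∨ ¬v1) — v5 is true.
  11. (v7 ∨ v3 ∨ ¬v6) — v3 is true.
  12. (¬v1 ∨ v3 ∨ ¬v9) — v3 is true.
  13. (v3 ∨ ¬v8 ∨ v9) — ¬v8 is true.
  14. (¬v5 ∨ ¬v8 ∨ ¬v9) — ¬v8 is true.
  15. (v3 ∨ ¬v8 ∨ ¬v9) — ¬v8 is true.
  16. (¬v3 ∨ ¬v2 ∨ ¬v8) — ¬v8 is true.
  17. (¬v2 ∨ v3 ∨ ¬v5) — v3 is true.
  18. (¬v6 ∨ v3 ∨ ¬v7) — v3 is true.
  19. (v5 ∨ v9 ∨ v8) — v5 is true.
  20. (¬v3 ∨ v4 ∨ v8) — v4 is true.
  21. (¬v4 ∨ ¬v9 ∨ v1) — ¬v9 is true.
  22. (¬v8 ∨ ¬v6 ∨ ¬v3) — ¬v8 is true.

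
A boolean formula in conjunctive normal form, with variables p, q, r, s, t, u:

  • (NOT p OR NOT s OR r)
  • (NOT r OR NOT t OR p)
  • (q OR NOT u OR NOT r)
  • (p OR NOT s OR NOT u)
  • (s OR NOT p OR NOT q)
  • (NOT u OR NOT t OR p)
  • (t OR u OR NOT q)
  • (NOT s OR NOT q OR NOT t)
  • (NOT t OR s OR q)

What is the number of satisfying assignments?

Case analysis on p and q:
  p=1, q=1: remaining (r,s,t,u) ∈ {(1,1,0,1)} — 1.
  p=1, q=0: 5 of the 16 assignments to (r,s,t,u) work.
  p=0, q=1: remaining (r,s,t,u) ∈ {(0,0,0,1); (0,0,1,0); (1,0,0,1)} — 3.
  p=0, q=0: 6 of the 16 assignments to (r,s,t,u) work.
Total: 1 + 5 + 3 + 6 = 15.

15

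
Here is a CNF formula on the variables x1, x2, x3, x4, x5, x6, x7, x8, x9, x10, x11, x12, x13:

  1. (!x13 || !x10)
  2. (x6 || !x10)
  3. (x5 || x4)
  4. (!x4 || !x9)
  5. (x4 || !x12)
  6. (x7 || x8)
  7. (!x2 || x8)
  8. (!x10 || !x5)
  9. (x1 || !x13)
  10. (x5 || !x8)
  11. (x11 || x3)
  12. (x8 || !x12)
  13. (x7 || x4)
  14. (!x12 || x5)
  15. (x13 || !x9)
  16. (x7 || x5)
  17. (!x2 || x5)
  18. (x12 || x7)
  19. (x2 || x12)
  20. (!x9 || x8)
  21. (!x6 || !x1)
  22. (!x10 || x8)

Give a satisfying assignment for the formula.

x1=False, x2=True, x3=True, x4=True, x5=True, x6=False, x7=True, x8=True, x9=False, x10=False, x11=False, x12=True, x13=False

x3 occurs only positively in the remaining clauses — set x3 = True.
x7 occurs only positively in the remaining clauses — set x7 = True.
Set x1 = False and propagate.
  then x13 is forced to False.
  then x9 is forced to False.
The remaining clauses are satisfied by x2 = True, x4 = True, x5 = True, x6 = False, x8 = True, x10 = False, x11 = False, x12 = True.
Check each clause:
  1. (!x13 || !x10) — !x13 is true.
  2. (x6 || !x10) — !x10 is true.
  3. (x5 || x4) — x4 is true.
  4. (!x4 || !x9) — !x9 is true.
  5. (!x12 || x4) — x4 is true.
  6. (x7 || x8) — x8 is true.
  7. (x8 || !x2) — x8 is true.
  8. (!x5 || !x10) — !x10 is true.
  9. (!x13 || x1) — !x13 is true.
  10. (!x8 || x5) — x5 is true.
  11. (x11 || x3) — x3 is true.
  12. (!x12 || x8) — x8 is true.
  13. (x7 || x4) — x4 is true.
  14. (x5 || !x12) — x5 is true.
  15. (x13 || !x9) — !x9 is true.
  16. (x7 || x5) — x5 is true.
  17. (x5 || !x2) — x5 is true.
  18. (x12 || x7) — x12 is true.
  19. (x12 || x2) — x2 is true.
  20. (x8 || !x9) — x8 is true.
  21. (!x1 || !x6) — !x6 is true.
  22. (x8 || !x10) — x8 is true.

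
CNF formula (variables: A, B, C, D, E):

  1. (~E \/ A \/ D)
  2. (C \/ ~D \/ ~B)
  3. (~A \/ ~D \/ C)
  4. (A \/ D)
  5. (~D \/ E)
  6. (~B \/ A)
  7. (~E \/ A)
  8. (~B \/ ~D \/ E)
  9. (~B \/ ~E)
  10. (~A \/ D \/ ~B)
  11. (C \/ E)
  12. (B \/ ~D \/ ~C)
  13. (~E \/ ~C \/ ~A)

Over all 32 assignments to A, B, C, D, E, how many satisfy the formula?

2

The models are:
  A=1 B=0 C=0 D=0 E=1
  A=1 B=0 C=1 D=0 E=0
That's 2 in total.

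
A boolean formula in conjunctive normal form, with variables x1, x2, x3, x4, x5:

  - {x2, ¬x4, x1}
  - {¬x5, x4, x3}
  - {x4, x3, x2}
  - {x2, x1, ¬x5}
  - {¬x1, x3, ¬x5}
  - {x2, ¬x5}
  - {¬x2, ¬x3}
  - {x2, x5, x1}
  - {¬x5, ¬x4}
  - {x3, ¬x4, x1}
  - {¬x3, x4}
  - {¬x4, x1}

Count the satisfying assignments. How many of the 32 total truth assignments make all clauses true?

Satisfying assignments:
  x1=F x2=T x3=F x4=F x5=F
  x1=T x2=F x3=F x4=T x5=F
  x1=T x2=F x3=T x4=T x5=F
  x1=T x2=T x3=F x4=F x5=F
  x1=T x2=T x3=F x4=T x5=F
That's 5 in total.

5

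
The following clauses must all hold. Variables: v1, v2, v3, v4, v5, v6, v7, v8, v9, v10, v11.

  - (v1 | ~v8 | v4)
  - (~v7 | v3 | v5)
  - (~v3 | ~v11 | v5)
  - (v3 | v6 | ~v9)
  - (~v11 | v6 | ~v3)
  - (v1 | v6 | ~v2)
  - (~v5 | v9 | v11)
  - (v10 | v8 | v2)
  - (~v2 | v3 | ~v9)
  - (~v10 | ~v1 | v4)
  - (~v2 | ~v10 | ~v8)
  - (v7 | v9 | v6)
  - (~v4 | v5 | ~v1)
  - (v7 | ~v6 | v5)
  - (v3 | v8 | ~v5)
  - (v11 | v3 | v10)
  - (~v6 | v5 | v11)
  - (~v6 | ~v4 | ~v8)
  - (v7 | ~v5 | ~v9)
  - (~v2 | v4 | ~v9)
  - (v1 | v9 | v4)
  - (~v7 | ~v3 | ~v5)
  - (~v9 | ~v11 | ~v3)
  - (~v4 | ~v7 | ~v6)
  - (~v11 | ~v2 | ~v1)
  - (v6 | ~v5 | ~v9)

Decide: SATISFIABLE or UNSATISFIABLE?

SATISFIABLE

Branch on v1: take v1 = True.
Set v2 = False and propagate.
Branch on v3: take v3 = True.
For the remaining variables, v4 = False, v5 = False, v6 = False, v7 = False, v8 = True, v9 = True, v10 = False, v11 = False works.
So v1 = T, v2 = F, v3 = T, v4 = F, v5 = F, v6 = F, v7 = F, v8 = T, v9 = T, v10 = F, v11 = F is a satisfying assignment.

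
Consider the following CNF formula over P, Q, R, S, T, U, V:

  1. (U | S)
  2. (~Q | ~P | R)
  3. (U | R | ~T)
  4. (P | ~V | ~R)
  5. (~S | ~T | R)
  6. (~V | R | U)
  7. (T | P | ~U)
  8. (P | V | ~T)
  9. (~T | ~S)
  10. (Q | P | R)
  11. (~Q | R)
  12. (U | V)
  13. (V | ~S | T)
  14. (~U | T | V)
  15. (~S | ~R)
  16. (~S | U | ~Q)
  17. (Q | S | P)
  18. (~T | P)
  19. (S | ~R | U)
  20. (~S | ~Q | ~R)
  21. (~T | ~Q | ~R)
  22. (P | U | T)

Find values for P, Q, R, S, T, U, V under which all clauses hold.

P=1, Q=1, R=1, S=0, T=0, U=1, V=1

Check each clause:
  1. (S | U) — U is true.
  2. (~P | R | ~Q) — R is true.
  3. (R | U | ~T) — R is true.
  4. (~R | ~V | P) — P is true.
  5. (R | ~S | ~T) — R is true.
  6. (~V | U | R) — R is true.
  7. (T | ~U | P) — P is true.
  8. (P | ~T | V) — P is true.
  9. (~T | ~S) — ~T is true.
  10. (P | Q | R) — P is true.
  11. (~Q | R) — R is true.
  12. (U | V) — U is true.
  13. (~S | T | V) — ~S is true.
  14. (V | ~U | T) — V is true.
  15. (~R | ~S) — ~S is true.
  16. (U | ~Q | ~S) — ~S is true.
  17. (Q | P | S) — P is true.
  18. (~T | P) — P is true.
  19. (~R | S | U) — U is true.
  20. (~S | ~Q | ~R) — ~S is true.
  21. (~Q | ~R | ~T) — ~T is true.
  22. (P | T | U) — P is true.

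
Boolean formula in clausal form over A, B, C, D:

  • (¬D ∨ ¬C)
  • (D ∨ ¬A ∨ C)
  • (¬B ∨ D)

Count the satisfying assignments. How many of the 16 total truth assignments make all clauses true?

7

The models are:
  A=F B=F C=F D=F
  A=F B=F C=F D=T
  A=F B=F C=T D=F
  A=F B=T C=F D=T
  A=T B=F C=F D=T
  A=T B=F C=T D=F
  A=T B=T C=F D=T
That's 7 in total.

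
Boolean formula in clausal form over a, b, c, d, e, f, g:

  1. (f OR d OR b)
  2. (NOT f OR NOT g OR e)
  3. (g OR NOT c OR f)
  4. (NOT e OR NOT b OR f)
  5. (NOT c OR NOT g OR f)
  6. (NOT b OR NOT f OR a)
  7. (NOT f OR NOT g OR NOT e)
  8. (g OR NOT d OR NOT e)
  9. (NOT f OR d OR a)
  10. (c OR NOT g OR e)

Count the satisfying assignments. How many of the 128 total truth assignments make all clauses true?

22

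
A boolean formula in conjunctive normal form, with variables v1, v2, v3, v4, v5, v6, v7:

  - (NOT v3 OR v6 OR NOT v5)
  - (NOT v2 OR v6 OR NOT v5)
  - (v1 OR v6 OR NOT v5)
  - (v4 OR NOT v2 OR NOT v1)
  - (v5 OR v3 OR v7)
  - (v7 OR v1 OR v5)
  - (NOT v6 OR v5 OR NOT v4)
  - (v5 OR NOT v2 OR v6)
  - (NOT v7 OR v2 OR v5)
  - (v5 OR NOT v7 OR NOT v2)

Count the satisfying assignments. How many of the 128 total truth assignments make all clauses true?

35

Split on v5, then v2.
  v5=1, v2=1: v3, v7 free; 3 ways for (v1,v4,v6) × 2^2 = 12.
  v5=1, v2=0: v4, v7 free; 5 ways for (v1,v3,v6) × 2^2 = 20.
  v5=0, v2=1: a clause becomes empty — 0.
  v5=0, v2=0: remaining (v1,v3,v4,v6,v7) ∈ {(1,1,0,0,0); (1,1,0,1,0); (1,1,1,0,0)} — 3.
Total: 12 + 20 + 0 + 3 = 35.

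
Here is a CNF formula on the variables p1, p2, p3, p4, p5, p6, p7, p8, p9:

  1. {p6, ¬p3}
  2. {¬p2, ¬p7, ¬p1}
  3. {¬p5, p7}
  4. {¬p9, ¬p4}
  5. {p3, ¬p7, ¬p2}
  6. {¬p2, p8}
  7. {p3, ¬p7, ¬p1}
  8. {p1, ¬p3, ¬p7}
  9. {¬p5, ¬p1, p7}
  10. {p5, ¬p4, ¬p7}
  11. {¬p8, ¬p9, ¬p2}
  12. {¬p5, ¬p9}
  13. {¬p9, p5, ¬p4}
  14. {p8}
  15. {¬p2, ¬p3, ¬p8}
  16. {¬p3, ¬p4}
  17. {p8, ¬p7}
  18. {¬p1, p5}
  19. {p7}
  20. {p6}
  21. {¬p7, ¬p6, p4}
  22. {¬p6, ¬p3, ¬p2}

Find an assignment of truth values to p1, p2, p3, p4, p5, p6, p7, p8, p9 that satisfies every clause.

p1=F  p2=F  p3=F  p4=T  p5=T  p6=T  p7=T  p8=T  p9=F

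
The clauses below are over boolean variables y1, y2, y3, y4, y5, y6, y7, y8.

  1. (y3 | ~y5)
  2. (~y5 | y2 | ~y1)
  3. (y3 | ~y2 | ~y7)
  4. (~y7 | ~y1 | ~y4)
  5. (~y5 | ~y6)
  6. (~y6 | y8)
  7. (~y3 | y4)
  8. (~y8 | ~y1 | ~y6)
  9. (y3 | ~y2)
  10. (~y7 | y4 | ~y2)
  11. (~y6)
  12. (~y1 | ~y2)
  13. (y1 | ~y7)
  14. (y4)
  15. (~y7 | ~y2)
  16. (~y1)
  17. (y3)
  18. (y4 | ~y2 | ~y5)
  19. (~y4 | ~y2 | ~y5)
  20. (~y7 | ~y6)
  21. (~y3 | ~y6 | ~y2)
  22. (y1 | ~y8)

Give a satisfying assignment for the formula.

y1=False, y2=False, y3=True, y4=True, y5=True, y6=False, y7=False, y8=False

The clause (~y6) is unit: y6 must be False.
(y4) is a unit clause, so y4 = True.
The clause (~y1) is unit: y1 must be False.
Unit propagation: (~y7) forces y7 = False.
Unit propagation: (y3) forces y3 = True.
Unit propagation: (~y8) forces y8 = False.
y2 occurs only negated in the remaining clauses — set y2 = False.
y5 is now unconstrained; take y5 = True.
Check each clause:
  1. (~y5 | y3) — y3 is true.
  2. (~y1 | ~y5 | y2) — ~y1 is true.
  3. (y3 | ~y7 | ~y2) — ~y7 is true.
  4. (~y1 | ~y4 | ~y7) — ~y7 is true.
  5. (~y6 | ~y5) — ~y6 is true.
  6. (~y6 | y8) — ~y6 is true.
  7. (~y3 | y4) — y4 is true.
  8. (~y8 | ~y6 | ~y1) — ~y8 is true.
  9. (~y2 | y3) — y3 is true.
  10. (~y7 | y4 | ~y2) — ~y7 is true.
  11. (~y6) — ~y6 is true.
  12. (~y2 | ~y1) — ~y1 is true.
  13. (y1 | ~y7) — ~y7 is true.
  14. (y4) — y4 is true.
  15. (~y7 | ~y2) — ~y7 is true.
  16. (~y1) — ~y1 is true.
  17. (y3) — y3 is true.
  18. (~y5 | y4 | ~y2) — y4 is true.
  19. (~y2 | ~y5 | ~y4) — ~y2 is true.
  20. (~y6 | ~y7) — ~y7 is true.
  21. (~y6 | ~y3 | ~y2) — ~y6 is true.
  22. (~y8 | y1) — ~y8 is true.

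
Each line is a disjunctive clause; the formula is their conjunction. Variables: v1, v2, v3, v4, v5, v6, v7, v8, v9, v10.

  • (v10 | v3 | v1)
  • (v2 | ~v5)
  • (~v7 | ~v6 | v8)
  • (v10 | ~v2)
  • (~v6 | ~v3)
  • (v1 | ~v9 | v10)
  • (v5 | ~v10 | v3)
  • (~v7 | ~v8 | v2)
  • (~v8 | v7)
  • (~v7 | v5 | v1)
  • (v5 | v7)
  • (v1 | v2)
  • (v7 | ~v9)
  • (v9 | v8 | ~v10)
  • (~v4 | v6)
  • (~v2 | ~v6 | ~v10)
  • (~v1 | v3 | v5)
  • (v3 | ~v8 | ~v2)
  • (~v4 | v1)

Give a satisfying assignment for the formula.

v1 = True, v2 = True, v3 = True, v4 = False, v5 = True, v6 = False, v7 = True, v8 = False, v9 = True, v10 = True

Check each clause:
  1. (v3 | v10 | v1) — v1 is true.
  2. (~v5 | v2) — v2 is true.
  3. (~v6 | v8 | ~v7) — ~v6 is true.
  4. (~v2 | v10) — v10 is true.
  5. (~v3 | ~v6) — ~v6 is true.
  6. (v1 | ~v9 | v10) — v1 is true.
  7. (~v10 | v5 | v3) — v3 is true.
  8. (~v7 | ~v8 | v2) — ~v8 is true.
  9. (v7 | ~v8) — ~v8 is true.
  10. (v1 | ~v7 | v5) — v5 is true.
  11. (v5 | v7) — v5 is true.
  12. (v2 | v1) — v1 is true.
  13. (~v9 | v7) — v7 is true.
  14. (v9 | v8 | ~v10) — v9 is true.
  15. (~v4 | v6) — ~v4 is true.
  16. (~v10 | ~v2 | ~v6) — ~v6 is true.
  17. (~v1 | v3 | v5) — v3 is true.
  18. (~v8 | v3 | ~v2) — ~v8 is true.
  19. (v1 | ~v4) — v1 is true.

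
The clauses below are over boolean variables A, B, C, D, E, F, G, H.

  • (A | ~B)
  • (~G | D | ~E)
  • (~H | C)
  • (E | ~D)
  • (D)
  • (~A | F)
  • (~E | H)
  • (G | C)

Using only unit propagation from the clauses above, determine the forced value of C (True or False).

Unit clause (D) sets D = True.
In (E | ~D), ~D is now false; E must hold, so E = True.
From (~E | H) and E = True: H = True.
From (~H | C) and H = True: C = True.

True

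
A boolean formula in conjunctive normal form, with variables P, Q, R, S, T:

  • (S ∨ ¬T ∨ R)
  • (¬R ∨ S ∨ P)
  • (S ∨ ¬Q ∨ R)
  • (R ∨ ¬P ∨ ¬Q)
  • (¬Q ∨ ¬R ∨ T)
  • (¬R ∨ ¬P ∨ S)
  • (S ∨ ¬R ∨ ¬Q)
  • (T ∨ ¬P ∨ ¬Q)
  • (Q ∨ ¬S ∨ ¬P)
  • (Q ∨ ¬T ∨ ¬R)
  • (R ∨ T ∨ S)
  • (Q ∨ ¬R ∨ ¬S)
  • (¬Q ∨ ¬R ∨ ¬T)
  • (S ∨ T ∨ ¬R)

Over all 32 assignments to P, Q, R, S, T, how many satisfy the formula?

Satisfying assignments:
  P=0 Q=0 R=0 S=1 T=0
  P=0 Q=0 R=0 S=1 T=1
  P=0 Q=1 R=0 S=1 T=0
  P=0 Q=1 R=0 S=1 T=1
That's 4 in total.

4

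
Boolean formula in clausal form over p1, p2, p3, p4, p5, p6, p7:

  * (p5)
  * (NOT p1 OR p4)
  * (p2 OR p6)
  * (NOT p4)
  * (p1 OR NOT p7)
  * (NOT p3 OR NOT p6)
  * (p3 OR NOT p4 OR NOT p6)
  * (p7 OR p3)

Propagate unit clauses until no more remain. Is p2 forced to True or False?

True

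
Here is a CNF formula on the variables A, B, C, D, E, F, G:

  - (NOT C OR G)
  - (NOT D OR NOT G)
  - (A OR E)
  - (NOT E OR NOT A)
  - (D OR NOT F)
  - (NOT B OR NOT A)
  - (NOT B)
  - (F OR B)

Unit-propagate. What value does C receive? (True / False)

False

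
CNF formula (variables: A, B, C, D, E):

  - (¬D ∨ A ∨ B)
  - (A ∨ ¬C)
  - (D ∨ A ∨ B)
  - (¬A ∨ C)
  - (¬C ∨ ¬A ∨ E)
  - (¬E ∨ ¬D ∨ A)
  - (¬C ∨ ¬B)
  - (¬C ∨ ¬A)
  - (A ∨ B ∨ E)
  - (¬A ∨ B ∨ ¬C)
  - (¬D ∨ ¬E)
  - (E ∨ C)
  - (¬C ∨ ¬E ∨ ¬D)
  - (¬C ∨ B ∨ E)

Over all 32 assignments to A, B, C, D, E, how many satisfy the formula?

1

Satisfying assignments:
  A=F B=T C=F D=F E=T
Count: 1.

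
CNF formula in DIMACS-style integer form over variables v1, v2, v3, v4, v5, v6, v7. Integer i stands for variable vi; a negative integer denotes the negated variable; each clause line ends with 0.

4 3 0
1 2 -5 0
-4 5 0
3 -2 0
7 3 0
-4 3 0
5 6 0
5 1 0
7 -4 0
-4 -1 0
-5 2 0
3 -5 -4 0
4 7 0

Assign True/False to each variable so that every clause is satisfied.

Pure literal: v3 appears only positively; assign v3 = True.
Pure literal: v6 appears only positively; assign v6 = True.
Set v1 = False and propagate.
  then v5 is forced to True.
  then v2 is forced to True.
Try v4 = False.
  then v7 is forced to True.
Every clause has at least one true literal under this assignment.
Check each clause:
  1. (v3 ∨ v4) — v3 is true.
  2. (v1 ∨ ¬v5 ∨ v2) — v2 is true.
  3. (¬v4 ∨ v5) — ¬v4 is true.
  4. (v3 ∨ ¬v2) — v3 is true.
  5. (v3 ∨ v7) — v3 is true.
  6. (v3 ∨ ¬v4) — v3 is true.
  7. (v5 ∨ v6) — v5 is true.
  8. (v5 ∨ v1) — v5 is true.
  9. (v7 ∨ ¬v4) — ¬v4 is true.
  10. (¬v4 ∨ ¬v1) — ¬v4 is true.
  11. (v2 ∨ ¬v5) — v2 is true.
  12. (v3 ∨ ¬v4 ∨ ¬v5) — v3 is true.
  13. (v4 ∨ v7) — v7 is true.

v1=False, v2=True, v3=True, v4=False, v5=True, v6=True, v7=True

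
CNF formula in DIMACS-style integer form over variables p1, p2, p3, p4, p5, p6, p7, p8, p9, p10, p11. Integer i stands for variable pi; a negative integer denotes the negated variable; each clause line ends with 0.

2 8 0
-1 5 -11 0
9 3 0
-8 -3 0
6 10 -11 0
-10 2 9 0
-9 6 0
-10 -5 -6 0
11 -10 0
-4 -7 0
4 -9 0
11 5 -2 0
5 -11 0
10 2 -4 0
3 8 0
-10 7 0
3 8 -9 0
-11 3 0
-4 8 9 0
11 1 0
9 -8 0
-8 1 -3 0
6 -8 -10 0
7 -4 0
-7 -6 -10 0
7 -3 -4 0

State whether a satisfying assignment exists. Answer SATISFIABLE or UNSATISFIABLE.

SATISFIABLE

Try p1 = True.
Try p2 = True.
For the remaining variables, p3 = True, p4 = False, p5 = True, p6 = False, p7 = True, p8 = False, p9 = False, p10 = False, p11 = False works.
Every clause has at least one true literal under this assignment.
So p1=T, p2=T, p3=T, p4=F, p5=T, p6=F, p7=T, p8=F, p9=F, p10=F, p11=F is a satisfying assignment.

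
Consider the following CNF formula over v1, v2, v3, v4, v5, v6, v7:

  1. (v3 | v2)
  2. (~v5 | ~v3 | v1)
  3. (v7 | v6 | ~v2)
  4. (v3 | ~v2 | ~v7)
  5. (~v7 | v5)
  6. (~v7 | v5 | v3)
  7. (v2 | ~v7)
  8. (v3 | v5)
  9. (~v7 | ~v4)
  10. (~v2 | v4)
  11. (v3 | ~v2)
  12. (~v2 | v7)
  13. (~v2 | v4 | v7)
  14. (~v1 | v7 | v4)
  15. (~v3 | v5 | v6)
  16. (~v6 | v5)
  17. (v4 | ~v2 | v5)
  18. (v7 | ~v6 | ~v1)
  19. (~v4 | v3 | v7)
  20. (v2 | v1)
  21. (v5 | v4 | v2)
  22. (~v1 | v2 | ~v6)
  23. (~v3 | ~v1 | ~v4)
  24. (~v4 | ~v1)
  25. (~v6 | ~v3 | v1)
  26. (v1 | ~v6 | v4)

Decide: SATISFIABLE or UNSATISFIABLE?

UNSATISFIABLE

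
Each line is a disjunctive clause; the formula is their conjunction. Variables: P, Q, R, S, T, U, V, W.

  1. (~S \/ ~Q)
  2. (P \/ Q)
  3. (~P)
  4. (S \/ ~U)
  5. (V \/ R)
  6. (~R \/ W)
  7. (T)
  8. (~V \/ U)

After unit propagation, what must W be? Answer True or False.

Unit clause (~P) sets P = False.
From (P \/ Q) and P = False: Q = True.
(~S \/ ~Q): since Q = True, the clause reduces to (~S). S = False.
(~U \/ S) with S = False leaves only ~U, so U = False.
(T) is a unit clause: T = True.
From (~V \/ U) and U = False: V = False.
In (R \/ V), V is now false; R must hold, so R = True.
(~R \/ W): since R = True, the clause reduces to (W). W = True.

True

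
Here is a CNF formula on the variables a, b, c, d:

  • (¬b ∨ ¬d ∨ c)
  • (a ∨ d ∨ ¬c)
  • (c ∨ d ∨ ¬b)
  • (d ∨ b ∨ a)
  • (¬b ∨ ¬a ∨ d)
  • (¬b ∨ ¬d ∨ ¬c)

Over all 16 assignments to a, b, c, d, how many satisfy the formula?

Satisfying assignments:
  a=F b=F c=F d=T
  a=F b=F c=T d=T
  a=T b=F c=F d=F
  a=T b=F c=F d=T
  a=T b=F c=T d=F
  a=T b=F c=T d=T
That's 6 in total.

6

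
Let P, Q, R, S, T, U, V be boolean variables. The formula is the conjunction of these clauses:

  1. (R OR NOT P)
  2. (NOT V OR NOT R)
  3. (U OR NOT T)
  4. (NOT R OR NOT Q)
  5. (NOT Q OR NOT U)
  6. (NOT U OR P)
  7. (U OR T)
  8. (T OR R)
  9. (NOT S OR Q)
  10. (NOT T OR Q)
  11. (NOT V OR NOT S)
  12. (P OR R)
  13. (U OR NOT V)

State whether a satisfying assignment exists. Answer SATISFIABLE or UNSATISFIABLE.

SATISFIABLE

Pure literal: S appears only negated; assign S = False.
Pure literal: V appears only negated; assign V = False.
Set P = True and propagate.
  then R is forced to True.
  then Q is forced to False.
  then T is forced to False.
  then U is forced to True.
Every clause has at least one true literal under this assignment.
So P=T, Q=F, R=T, S=F, T=F, U=T, V=F is a satisfying assignment.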